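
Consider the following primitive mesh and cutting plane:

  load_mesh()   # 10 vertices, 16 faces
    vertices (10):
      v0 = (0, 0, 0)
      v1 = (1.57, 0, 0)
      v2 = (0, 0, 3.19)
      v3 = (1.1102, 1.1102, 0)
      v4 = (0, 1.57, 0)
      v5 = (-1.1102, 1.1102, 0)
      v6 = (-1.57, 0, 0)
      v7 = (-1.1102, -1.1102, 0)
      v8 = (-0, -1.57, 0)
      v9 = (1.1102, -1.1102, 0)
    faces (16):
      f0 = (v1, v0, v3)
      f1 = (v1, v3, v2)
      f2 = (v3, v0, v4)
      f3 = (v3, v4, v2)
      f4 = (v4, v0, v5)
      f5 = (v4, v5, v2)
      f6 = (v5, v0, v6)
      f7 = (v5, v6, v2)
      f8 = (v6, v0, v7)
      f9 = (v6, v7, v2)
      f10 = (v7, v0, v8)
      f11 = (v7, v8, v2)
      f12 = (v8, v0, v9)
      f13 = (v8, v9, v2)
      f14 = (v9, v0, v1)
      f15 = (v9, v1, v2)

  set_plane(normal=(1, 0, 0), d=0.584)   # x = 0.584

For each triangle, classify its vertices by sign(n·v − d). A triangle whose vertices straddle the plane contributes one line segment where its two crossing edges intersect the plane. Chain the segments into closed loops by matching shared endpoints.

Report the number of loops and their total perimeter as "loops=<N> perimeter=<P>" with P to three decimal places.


loops=1 perimeter=7.553

Straddling triangles (8 of 16):
  (v1,v0,v3) [+-+] → (0.584, 0, 0)–(0.584, 0.584, 0)  len=0.5840
  (v1,v3,v2) [++-] → (0.584, 0.584, 1.51196)–(0.584, 0, 2.0034)  len=0.7633
  (v3,v0,v4) [+--] → (0.584, 0.584, 0)–(0.584, 1.32813, 0)  len=0.7441
  (v3,v4,v2) [+--] → (0.584, 1.32813, 0)–(0.584, 0.584, 1.51196)  len=1.6852
  (v8,v0,v9) [--+] → (0.584, -0.584, 0)–(0.584, -1.32813, 0)  len=0.7441
  (v8,v9,v2) [-+-] → (0.584, -1.32813, 0)–(0.584, -0.584, 1.51196)  len=1.6852
  (v9,v0,v1) [+-+] → (0.584, -0.584, 0)–(0.584, 0, 0)  len=0.5840
  (v9,v1,v2) [++-] → (0.584, 0, 2.0034)–(0.584, -0.584, 1.51196)  len=0.7633

Chained into 1 loop(s):
  loop 1: 8 segments, perimeter = 7.5531
Total perimeter = 7.553


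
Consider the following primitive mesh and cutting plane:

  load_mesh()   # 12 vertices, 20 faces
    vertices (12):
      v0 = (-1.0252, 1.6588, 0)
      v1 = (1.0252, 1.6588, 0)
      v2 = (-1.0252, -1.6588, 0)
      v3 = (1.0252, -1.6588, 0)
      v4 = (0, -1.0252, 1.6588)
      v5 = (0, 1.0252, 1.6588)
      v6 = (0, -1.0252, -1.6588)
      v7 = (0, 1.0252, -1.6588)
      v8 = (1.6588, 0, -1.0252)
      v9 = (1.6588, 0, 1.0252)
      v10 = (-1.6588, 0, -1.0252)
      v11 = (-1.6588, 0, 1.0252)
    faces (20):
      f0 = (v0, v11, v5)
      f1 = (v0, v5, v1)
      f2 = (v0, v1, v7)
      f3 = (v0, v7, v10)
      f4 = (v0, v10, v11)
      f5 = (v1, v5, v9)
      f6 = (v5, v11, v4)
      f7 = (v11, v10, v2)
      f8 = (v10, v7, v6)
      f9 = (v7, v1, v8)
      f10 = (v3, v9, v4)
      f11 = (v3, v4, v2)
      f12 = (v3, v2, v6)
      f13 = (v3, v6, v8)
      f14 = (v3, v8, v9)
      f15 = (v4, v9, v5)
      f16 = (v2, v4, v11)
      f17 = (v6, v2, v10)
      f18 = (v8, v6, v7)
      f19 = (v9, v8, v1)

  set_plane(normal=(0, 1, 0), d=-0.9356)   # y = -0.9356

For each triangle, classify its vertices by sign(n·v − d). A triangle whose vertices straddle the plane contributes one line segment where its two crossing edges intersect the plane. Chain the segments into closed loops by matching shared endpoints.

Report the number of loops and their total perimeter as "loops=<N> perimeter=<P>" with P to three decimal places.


Straddling triangles (10 of 20):
  (v5,v11,v4) [++-] → (-0.144975, -0.9356, 1.60342)–(0, -0.9356, 1.6588)  len=0.1552
  (v11,v10,v2) [++-] → (-1.30144, -0.9356, -0.446964)–(-1.30144, -0.9356, 0.446964)  len=0.8939
  (v10,v7,v6) [++-] → (0, -0.9356, -1.6588)–(-0.144975, -0.9356, -1.60342)  len=0.1552
  (v3,v9,v4) [-+-] → (1.30144, -0.9356, 0.446964)–(0.144975, -0.9356, 1.60342)  len=1.6355
  (v3,v6,v8) [--+] → (0.144975, -0.9356, -1.60342)–(1.30144, -0.9356, -0.446964)  len=1.6355
  (v3,v8,v9) [-++] → (1.30144, -0.9356, -0.446964)–(1.30144, -0.9356, 0.446964)  len=0.8939
  (v4,v9,v5) [-++] → (0.144975, -0.9356, 1.60342)–(0, -0.9356, 1.6588)  len=0.1552
  (v2,v4,v11) [--+] → (-0.144975, -0.9356, 1.60342)–(-1.30144, -0.9356, 0.446964)  len=1.6355
  (v6,v2,v10) [--+] → (-1.30144, -0.9356, -0.446964)–(-0.144975, -0.9356, -1.60342)  len=1.6355
  (v8,v6,v7) [+-+] → (0.144975, -0.9356, -1.60342)–(0, -0.9356, -1.6588)  len=0.1552

Chained into 1 loop(s):
  loop 1: 10 segments, perimeter = 8.9505
Total perimeter = 8.951

loops=1 perimeter=8.951


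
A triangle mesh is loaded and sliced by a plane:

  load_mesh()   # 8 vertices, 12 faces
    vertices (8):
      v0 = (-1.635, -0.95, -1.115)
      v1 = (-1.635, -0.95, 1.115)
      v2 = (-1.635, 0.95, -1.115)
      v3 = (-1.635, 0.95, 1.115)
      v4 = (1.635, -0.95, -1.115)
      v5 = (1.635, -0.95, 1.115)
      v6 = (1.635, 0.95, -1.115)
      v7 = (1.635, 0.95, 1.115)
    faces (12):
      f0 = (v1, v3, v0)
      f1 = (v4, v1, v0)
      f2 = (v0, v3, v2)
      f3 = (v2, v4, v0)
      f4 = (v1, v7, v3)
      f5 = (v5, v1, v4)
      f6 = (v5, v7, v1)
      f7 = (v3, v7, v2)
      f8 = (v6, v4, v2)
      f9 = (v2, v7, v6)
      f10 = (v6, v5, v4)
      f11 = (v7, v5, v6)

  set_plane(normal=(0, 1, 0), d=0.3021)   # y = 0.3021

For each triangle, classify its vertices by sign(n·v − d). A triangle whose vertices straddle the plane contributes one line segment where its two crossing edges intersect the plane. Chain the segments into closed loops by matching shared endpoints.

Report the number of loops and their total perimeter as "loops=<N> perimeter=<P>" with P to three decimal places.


loops=1 perimeter=11.000

Straddling triangles (8 of 12):
  (v1,v3,v0) [-+-] → (-1.635, 0.3021, 1.115)–(-1.635, 0.3021, 0.35457)  len=0.7604
  (v0,v3,v2) [-++] → (-1.635, 0.3021, 0.35457)–(-1.635, 0.3021, -1.115)  len=1.4696
  (v2,v4,v0) [+--] → (-0.51993, 0.3021, -1.115)–(-1.635, 0.3021, -1.115)  len=1.1151
  (v1,v7,v3) [-++] → (0.51993, 0.3021, 1.115)–(-1.635, 0.3021, 1.115)  len=2.1549
  (v5,v7,v1) [-+-] → (1.635, 0.3021, 1.115)–(0.51993, 0.3021, 1.115)  len=1.1151
  (v6,v4,v2) [+-+] → (1.635, 0.3021, -1.115)–(-0.51993, 0.3021, -1.115)  len=2.1549
  (v6,v5,v4) [+--] → (1.635, 0.3021, -0.35457)–(1.635, 0.3021, -1.115)  len=0.7604
  (v7,v5,v6) [+-+] → (1.635, 0.3021, 1.115)–(1.635, 0.3021, -0.35457)  len=1.4696

Chained into 1 loop(s):
  loop 1: 8 segments, perimeter = 11.0000
Total perimeter = 11.000


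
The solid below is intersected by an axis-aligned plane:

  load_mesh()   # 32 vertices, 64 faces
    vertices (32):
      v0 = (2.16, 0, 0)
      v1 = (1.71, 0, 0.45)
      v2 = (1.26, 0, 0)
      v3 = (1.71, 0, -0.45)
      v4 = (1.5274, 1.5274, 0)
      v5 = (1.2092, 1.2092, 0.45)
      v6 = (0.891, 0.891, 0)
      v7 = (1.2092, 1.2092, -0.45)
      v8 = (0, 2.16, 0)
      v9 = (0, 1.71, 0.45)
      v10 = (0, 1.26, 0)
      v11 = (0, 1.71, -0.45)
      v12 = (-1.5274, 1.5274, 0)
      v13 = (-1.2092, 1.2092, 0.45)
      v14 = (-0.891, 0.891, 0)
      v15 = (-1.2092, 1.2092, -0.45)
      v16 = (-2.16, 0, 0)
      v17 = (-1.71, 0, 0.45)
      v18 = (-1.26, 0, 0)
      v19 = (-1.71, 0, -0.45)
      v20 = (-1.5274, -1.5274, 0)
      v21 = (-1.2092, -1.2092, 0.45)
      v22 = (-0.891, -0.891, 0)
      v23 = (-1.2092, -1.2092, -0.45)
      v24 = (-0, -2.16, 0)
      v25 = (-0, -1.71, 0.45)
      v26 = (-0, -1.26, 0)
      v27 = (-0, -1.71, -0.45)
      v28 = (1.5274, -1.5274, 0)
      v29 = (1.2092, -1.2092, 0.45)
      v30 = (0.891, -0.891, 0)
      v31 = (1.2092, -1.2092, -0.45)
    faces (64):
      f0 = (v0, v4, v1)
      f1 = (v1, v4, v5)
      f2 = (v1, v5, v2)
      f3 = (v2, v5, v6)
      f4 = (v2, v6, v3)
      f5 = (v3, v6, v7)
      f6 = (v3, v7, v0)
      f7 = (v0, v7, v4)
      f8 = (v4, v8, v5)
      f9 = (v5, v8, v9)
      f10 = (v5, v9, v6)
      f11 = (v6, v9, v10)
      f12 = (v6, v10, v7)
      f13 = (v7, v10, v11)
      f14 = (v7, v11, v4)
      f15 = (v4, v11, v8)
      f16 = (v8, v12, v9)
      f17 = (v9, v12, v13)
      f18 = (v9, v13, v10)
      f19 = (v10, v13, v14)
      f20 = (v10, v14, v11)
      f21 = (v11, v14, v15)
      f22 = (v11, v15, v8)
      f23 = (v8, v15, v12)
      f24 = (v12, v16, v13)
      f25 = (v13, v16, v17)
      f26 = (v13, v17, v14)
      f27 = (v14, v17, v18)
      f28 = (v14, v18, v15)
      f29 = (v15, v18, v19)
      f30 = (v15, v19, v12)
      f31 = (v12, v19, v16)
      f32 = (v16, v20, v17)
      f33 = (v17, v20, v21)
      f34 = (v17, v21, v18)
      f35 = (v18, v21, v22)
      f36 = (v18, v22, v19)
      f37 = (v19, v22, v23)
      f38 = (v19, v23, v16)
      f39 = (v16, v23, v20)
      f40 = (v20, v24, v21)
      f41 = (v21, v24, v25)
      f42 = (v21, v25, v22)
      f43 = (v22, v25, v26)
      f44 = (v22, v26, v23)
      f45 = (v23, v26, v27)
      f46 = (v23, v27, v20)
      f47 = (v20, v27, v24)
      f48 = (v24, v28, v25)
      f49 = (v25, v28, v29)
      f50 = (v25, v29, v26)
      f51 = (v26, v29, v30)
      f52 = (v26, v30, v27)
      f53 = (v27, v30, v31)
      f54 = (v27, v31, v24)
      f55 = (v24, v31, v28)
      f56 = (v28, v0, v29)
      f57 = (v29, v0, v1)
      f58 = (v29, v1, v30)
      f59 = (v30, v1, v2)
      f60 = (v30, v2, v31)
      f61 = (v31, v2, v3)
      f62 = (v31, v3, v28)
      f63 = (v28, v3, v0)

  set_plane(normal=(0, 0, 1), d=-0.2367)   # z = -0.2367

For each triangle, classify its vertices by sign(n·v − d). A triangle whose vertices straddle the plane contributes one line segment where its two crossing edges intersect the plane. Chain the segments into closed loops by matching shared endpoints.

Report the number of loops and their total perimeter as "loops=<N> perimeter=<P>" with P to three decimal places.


loops=2 perimeter=20.941

Straddling triangles (32 of 64):
  (v2,v6,v3) [++-] → (1.32179, 0.422334, -0.2367)–(1.4967, 0, -0.2367)  len=0.4571
  (v3,v6,v7) [-+-] → (1.32179, 0.422334, -0.2367)–(1.05837, 1.05837, -0.2367)  len=0.6884
  (v3,v7,v0) [--+] → (1.65988, 0.636039, -0.2367)–(1.9233, 0, -0.2367)  len=0.6884
  (v0,v7,v4) [+-+] → (1.65988, 0.636039, -0.2367)–(1.36003, 1.36003, -0.2367)  len=0.7836
  (v6,v10,v7) [++-] → (0.636039, 1.23328, -0.2367)–(1.05837, 1.05837, -0.2367)  len=0.4571
  (v7,v10,v11) [-+-] → (0.636039, 1.23328, -0.2367)–(0, 1.4967, -0.2367)  len=0.6884
  (v7,v11,v4) [--+] → (0.723988, 1.62345, -0.2367)–(1.36003, 1.36003, -0.2367)  len=0.6884
  (v4,v11,v8) [+-+] → (0.723988, 1.62345, -0.2367)–(0, 1.9233, -0.2367)  len=0.7836
  (v10,v14,v11) [++-] → (-0.422334, 1.32179, -0.2367)–(0, 1.4967, -0.2367)  len=0.4571
  (v11,v14,v15) [-+-] → (-0.422334, 1.32179, -0.2367)–(-1.05837, 1.05837, -0.2367)  len=0.6884
  (v11,v15,v8) [--+] → (-0.636039, 1.65988, -0.2367)–(0, 1.9233, -0.2367)  len=0.6884
  (v8,v15,v12) [+-+] → (-0.636039, 1.65988, -0.2367)–(-1.36003, 1.36003, -0.2367)  len=0.7836
  (v14,v18,v15) [++-] → (-1.23328, 0.636039, -0.2367)–(-1.05837, 1.05837, -0.2367)  len=0.4571
  (v15,v18,v19) [-+-] → (-1.23328, 0.636039, -0.2367)–(-1.4967, 0, -0.2367)  len=0.6884
  (v15,v19,v12) [--+] → (-1.62345, 0.723988, -0.2367)–(-1.36003, 1.36003, -0.2367)  len=0.6884
  (v12,v19,v16) [+-+] → (-1.62345, 0.723988, -0.2367)–(-1.9233, 0, -0.2367)  len=0.7836
  (v18,v22,v19) [++-] → (-1.32179, -0.422334, -0.2367)–(-1.4967, 0, -0.2367)  len=0.4571
  (v19,v22,v23) [-+-] → (-1.32179, -0.422334, -0.2367)–(-1.05837, -1.05837, -0.2367)  len=0.6884
  (v19,v23,v16) [--+] → (-1.65988, -0.636039, -0.2367)–(-1.9233, 0, -0.2367)  len=0.6884
  (v16,v23,v20) [+-+] → (-1.65988, -0.636039, -0.2367)–(-1.36003, -1.36003, -0.2367)  len=0.7836
  (v22,v26,v23) [++-] → (-0.636039, -1.23328, -0.2367)–(-1.05837, -1.05837, -0.2367)  len=0.4571
  (v23,v26,v27) [-+-] → (-0.636039, -1.23328, -0.2367)–(0, -1.4967, -0.2367)  len=0.6884
  (v23,v27,v20) [--+] → (-0.723988, -1.62345, -0.2367)–(-1.36003, -1.36003, -0.2367)  len=0.6884
  (v20,v27,v24) [+-+] → (-0.723988, -1.62345, -0.2367)–(0, -1.9233, -0.2367)  len=0.7836
  (v26,v30,v27) [++-] → (0.422334, -1.32179, -0.2367)–(0, -1.4967, -0.2367)  len=0.4571
  (v27,v30,v31) [-+-] → (0.422334, -1.32179, -0.2367)–(1.05837, -1.05837, -0.2367)  len=0.6884
  (v27,v31,v24) [--+] → (0.636039, -1.65988, -0.2367)–(0, -1.9233, -0.2367)  len=0.6884
  (v24,v31,v28) [+-+] → (0.636039, -1.65988, -0.2367)–(1.36003, -1.36003, -0.2367)  len=0.7836
  (v30,v2,v31) [++-] → (1.23328, -0.636039, -0.2367)–(1.05837, -1.05837, -0.2367)  len=0.4571
  (v31,v2,v3) [-+-] → (1.23328, -0.636039, -0.2367)–(1.4967, 0, -0.2367)  len=0.6884
  (v31,v3,v28) [--+] → (1.62345, -0.723988, -0.2367)–(1.36003, -1.36003, -0.2367)  len=0.6884
  (v28,v3,v0) [+-+] → (1.62345, -0.723988, -0.2367)–(1.9233, 0, -0.2367)  len=0.7836

Chained into 2 loop(s):
  loop 1: 16 segments, perimeter = 9.1644
  loop 2: 16 segments, perimeter = 11.7764
Total perimeter = 20.941


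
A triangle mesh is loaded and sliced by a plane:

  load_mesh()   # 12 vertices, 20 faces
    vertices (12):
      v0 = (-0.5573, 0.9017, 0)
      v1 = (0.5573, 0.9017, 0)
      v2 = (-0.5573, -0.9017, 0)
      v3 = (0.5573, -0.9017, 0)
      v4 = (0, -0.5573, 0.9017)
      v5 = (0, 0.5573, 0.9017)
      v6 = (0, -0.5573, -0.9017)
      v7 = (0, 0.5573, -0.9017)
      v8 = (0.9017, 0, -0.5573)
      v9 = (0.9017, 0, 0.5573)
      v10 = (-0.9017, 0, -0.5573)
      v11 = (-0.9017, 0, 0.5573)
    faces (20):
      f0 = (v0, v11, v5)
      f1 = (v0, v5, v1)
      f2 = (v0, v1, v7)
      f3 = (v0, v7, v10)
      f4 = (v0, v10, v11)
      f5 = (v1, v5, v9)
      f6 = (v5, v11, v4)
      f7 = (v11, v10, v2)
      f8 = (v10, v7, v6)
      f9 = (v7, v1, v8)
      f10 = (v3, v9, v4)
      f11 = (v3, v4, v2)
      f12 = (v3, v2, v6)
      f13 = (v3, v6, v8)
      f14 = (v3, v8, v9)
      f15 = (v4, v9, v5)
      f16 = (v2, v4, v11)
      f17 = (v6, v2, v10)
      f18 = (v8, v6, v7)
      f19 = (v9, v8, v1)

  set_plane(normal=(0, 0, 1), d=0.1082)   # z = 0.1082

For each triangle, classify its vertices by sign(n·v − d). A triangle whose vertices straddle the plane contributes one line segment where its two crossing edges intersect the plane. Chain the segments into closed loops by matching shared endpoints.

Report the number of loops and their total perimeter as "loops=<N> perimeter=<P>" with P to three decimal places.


Straddling triangles (10 of 20):
  (v0,v11,v5) [-++] → (-0.624165, 0.726635, 0.1082)–(-0.490426, 0.860374, 0.1082)  len=0.1891
  (v0,v5,v1) [-+-] → (-0.490426, 0.860374, 0.1082)–(0.490426, 0.860374, 0.1082)  len=0.9809
  (v0,v10,v11) [--+] → (-0.9017, 0, 0.1082)–(-0.624165, 0.726635, 0.1082)  len=0.7778
  (v1,v5,v9) [-++] → (0.490426, 0.860374, 0.1082)–(0.624165, 0.726635, 0.1082)  len=0.1891
  (v11,v10,v2) [+--] → (-0.9017, 0, 0.1082)–(-0.624165, -0.726635, 0.1082)  len=0.7778
  (v3,v9,v4) [-++] → (0.624165, -0.726635, 0.1082)–(0.490426, -0.860374, 0.1082)  len=0.1891
  (v3,v4,v2) [-+-] → (0.490426, -0.860374, 0.1082)–(-0.490426, -0.860374, 0.1082)  len=0.9809
  (v3,v8,v9) [--+] → (0.9017, 0, 0.1082)–(0.624165, -0.726635, 0.1082)  len=0.7778
  (v2,v4,v11) [-++] → (-0.490426, -0.860374, 0.1082)–(-0.624165, -0.726635, 0.1082)  len=0.1891
  (v9,v8,v1) [+--] → (0.9017, 0, 0.1082)–(0.624165, 0.726635, 0.1082)  len=0.7778

Chained into 1 loop(s):
  loop 1: 10 segments, perimeter = 5.8296
Total perimeter = 5.830

loops=1 perimeter=5.830


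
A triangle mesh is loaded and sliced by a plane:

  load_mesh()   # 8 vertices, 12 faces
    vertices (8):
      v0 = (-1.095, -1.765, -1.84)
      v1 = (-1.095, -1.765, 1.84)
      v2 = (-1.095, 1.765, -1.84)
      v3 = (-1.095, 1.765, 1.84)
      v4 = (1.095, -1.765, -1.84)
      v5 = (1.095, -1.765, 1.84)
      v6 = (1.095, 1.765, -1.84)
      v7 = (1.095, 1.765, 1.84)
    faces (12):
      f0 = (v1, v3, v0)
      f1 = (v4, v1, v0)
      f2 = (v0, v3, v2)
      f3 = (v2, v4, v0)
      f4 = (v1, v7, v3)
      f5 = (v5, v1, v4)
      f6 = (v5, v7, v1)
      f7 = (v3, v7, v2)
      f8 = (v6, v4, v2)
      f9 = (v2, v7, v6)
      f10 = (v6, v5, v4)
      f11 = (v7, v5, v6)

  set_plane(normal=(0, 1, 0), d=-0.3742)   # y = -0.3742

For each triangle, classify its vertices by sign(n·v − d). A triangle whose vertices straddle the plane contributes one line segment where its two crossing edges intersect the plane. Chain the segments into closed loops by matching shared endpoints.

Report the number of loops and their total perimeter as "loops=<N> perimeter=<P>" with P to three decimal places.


Straddling triangles (8 of 12):
  (v1,v3,v0) [-+-] → (-1.095, -0.3742, 1.84)–(-1.095, -0.3742, -0.390101)  len=2.2301
  (v0,v3,v2) [-++] → (-1.095, -0.3742, -0.390101)–(-1.095, -0.3742, -1.84)  len=1.4499
  (v2,v4,v0) [+--] → (0.232152, -0.3742, -1.84)–(-1.095, -0.3742, -1.84)  len=1.3272
  (v1,v7,v3) [-++] → (-0.232152, -0.3742, 1.84)–(-1.095, -0.3742, 1.84)  len=0.8628
  (v5,v7,v1) [-+-] → (1.095, -0.3742, 1.84)–(-0.232152, -0.3742, 1.84)  len=1.3272
  (v6,v4,v2) [+-+] → (1.095, -0.3742, -1.84)–(0.232152, -0.3742, -1.84)  len=0.8628
  (v6,v5,v4) [+--] → (1.095, -0.3742, 0.390101)–(1.095, -0.3742, -1.84)  len=2.2301
  (v7,v5,v6) [+-+] → (1.095, -0.3742, 1.84)–(1.095, -0.3742, 0.390101)  len=1.4499

Chained into 1 loop(s):
  loop 1: 8 segments, perimeter = 11.7400
Total perimeter = 11.740

loops=1 perimeter=11.740


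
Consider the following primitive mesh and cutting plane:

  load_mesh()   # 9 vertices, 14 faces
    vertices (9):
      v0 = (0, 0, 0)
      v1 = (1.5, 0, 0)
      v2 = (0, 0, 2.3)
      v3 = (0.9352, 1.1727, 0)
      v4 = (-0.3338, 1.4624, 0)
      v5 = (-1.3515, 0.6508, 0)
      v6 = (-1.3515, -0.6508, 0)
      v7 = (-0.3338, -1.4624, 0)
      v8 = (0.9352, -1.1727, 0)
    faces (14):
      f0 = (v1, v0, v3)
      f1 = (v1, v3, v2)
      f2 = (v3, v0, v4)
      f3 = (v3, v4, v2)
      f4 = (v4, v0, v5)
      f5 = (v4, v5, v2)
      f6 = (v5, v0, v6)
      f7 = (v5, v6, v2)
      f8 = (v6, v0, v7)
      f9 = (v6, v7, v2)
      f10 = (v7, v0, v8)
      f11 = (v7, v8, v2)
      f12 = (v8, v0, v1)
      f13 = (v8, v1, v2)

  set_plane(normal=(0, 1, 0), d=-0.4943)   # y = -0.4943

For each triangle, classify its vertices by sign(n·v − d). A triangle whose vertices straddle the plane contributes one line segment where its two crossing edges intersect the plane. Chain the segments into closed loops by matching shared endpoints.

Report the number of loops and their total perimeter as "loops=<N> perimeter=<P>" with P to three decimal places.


Straddling triangles (8 of 14):
  (v5,v0,v6) [++-] → (-1.0265, -0.4943, 0)–(-1.3515, -0.4943, 0)  len=0.3250
  (v5,v6,v2) [+-+] → (-1.3515, -0.4943, 0)–(-1.0265, -0.4943, 0.553089)  len=0.6415
  (v6,v0,v7) [-+-] → (-1.0265, -0.4943, 0)–(-0.112826, -0.4943, 0)  len=0.9137
  (v6,v7,v2) [--+] → (-0.112826, -0.4943, 1.52259)–(-1.0265, -0.4943, 0.553089)  len=1.3322
  (v7,v0,v8) [-+-] → (-0.112826, -0.4943, 0)–(0.394192, -0.4943, 0)  len=0.5070
  (v7,v8,v2) [--+] → (0.394192, -0.4943, 1.33054)–(-0.112826, -0.4943, 1.52259)  len=0.5422
  (v8,v0,v1) [-++] → (0.394192, -0.4943, 0)–(1.26193, -0.4943, 0)  len=0.8677
  (v8,v1,v2) [-++] → (1.26193, -0.4943, 0)–(0.394192, -0.4943, 1.33054)  len=1.5885

Chained into 1 loop(s):
  loop 1: 8 segments, perimeter = 6.7178
Total perimeter = 6.718

loops=1 perimeter=6.718


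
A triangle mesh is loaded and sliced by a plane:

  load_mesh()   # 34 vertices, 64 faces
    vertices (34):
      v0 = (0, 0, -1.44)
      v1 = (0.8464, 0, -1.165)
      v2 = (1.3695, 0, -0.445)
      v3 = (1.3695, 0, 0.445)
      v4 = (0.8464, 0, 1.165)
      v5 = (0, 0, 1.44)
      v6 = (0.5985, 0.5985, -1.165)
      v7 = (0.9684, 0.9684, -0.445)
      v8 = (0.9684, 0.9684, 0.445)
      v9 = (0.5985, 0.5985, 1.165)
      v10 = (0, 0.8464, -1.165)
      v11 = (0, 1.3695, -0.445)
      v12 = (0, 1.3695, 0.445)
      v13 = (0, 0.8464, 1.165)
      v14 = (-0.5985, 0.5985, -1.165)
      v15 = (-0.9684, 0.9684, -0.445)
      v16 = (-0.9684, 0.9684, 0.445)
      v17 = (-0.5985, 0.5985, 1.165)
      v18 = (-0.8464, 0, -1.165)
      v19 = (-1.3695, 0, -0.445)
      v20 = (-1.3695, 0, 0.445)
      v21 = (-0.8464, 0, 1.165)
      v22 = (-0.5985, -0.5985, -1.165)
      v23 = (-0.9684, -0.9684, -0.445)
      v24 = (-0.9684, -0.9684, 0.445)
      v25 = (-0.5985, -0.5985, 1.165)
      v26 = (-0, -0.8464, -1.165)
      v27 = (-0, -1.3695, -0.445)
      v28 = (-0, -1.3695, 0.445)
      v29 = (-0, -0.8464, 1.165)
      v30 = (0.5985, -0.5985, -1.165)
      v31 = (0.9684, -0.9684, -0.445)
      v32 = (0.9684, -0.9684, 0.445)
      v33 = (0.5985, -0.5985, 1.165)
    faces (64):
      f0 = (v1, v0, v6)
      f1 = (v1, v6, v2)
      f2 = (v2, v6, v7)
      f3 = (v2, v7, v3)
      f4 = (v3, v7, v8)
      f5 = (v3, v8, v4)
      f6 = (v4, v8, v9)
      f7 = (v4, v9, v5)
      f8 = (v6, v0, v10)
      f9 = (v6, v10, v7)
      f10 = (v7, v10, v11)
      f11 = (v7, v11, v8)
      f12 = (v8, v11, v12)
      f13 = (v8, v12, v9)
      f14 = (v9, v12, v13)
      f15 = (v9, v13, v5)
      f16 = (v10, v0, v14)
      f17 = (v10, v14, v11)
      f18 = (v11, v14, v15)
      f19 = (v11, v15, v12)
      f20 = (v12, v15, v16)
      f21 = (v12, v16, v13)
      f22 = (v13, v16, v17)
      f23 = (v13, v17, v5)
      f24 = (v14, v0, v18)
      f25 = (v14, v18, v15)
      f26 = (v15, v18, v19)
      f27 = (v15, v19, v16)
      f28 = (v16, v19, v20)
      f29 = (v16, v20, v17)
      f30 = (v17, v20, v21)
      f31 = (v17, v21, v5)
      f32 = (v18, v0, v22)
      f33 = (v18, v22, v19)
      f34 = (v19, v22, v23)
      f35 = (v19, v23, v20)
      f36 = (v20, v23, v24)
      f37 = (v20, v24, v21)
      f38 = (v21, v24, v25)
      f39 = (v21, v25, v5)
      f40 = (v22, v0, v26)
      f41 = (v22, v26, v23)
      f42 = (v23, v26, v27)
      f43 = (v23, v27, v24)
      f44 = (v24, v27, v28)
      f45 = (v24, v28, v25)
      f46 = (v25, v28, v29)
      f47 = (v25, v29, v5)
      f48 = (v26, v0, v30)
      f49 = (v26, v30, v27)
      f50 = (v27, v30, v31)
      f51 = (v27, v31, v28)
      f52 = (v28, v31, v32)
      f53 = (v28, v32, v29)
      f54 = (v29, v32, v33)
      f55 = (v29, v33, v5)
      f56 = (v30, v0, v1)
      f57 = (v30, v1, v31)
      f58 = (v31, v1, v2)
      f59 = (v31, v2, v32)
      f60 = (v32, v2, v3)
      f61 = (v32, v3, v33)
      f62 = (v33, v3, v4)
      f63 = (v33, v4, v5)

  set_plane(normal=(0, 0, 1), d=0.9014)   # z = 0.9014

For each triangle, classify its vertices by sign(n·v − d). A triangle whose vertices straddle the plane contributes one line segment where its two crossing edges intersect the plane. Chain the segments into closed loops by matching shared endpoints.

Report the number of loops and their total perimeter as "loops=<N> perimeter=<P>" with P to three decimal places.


loops=1 perimeter=6.355

Straddling triangles (16 of 64):
  (v3,v8,v4) [--+] → (0.891066, 0.354542, 0.9014)–(1.03791, 0, 0.9014)  len=0.3838
  (v4,v8,v9) [+-+] → (0.891066, 0.354542, 0.9014)–(0.733925, 0.733925, 0.9014)  len=0.4106
  (v8,v12,v9) [--+] → (0.379383, 0.880772, 0.9014)–(0.733925, 0.733925, 0.9014)  len=0.3838
  (v9,v12,v13) [+-+] → (0.379382, 0.880772, 0.9014)–(0, 1.03791, 0.9014)  len=0.4106
  (v12,v16,v13) [--+] → (-0.354542, 0.891066, 0.9014)–(0, 1.03791, 0.9014)  len=0.3838
  (v13,v16,v17) [+-+] → (-0.354542, 0.891066, 0.9014)–(-0.733925, 0.733925, 0.9014)  len=0.4106
  (v16,v20,v17) [--+] → (-0.880772, 0.379383, 0.9014)–(-0.733925, 0.733925, 0.9014)  len=0.3838
  (v17,v20,v21) [+-+] → (-0.880772, 0.379382, 0.9014)–(-1.03791, 0, 0.9014)  len=0.4106
  (v20,v24,v21) [--+] → (-0.891066, -0.354542, 0.9014)–(-1.03791, 0, 0.9014)  len=0.3838
  (v21,v24,v25) [+-+] → (-0.891066, -0.354542, 0.9014)–(-0.733925, -0.733925, 0.9014)  len=0.4106
  (v24,v28,v25) [--+] → (-0.379383, -0.880772, 0.9014)–(-0.733925, -0.733925, 0.9014)  len=0.3838
  (v25,v28,v29) [+-+] → (-0.379382, -0.880772, 0.9014)–(0, -1.03791, 0.9014)  len=0.4106
  (v28,v32,v29) [--+] → (0.354542, -0.891066, 0.9014)–(0, -1.03791, 0.9014)  len=0.3838
  (v29,v32,v33) [+-+] → (0.354542, -0.891066, 0.9014)–(0.733925, -0.733925, 0.9014)  len=0.4106
  (v32,v3,v33) [--+] → (0.880772, -0.379383, 0.9014)–(0.733925, -0.733925, 0.9014)  len=0.3838
  (v33,v3,v4) [+-+] → (0.880772, -0.379382, 0.9014)–(1.03791, 0, 0.9014)  len=0.4106

Chained into 1 loop(s):
  loop 1: 16 segments, perimeter = 6.3551
Total perimeter = 6.355


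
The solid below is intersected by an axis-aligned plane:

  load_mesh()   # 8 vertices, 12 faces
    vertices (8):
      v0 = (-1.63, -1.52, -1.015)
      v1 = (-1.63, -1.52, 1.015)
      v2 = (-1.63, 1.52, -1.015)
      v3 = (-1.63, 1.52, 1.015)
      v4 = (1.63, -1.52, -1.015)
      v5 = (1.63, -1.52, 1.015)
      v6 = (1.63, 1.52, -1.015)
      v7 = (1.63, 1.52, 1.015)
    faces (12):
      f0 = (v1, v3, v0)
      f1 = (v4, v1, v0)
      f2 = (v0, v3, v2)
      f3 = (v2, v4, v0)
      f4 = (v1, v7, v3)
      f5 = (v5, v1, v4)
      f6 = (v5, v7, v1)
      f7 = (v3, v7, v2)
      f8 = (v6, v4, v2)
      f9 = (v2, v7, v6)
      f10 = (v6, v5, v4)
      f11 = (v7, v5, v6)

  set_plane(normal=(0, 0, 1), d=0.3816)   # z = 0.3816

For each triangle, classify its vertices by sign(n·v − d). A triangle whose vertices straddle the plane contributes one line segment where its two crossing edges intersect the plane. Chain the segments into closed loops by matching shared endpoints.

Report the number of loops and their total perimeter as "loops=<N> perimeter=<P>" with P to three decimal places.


Straddling triangles (8 of 12):
  (v1,v3,v0) [++-] → (-1.63, 0.57146, 0.3816)–(-1.63, -1.52, 0.3816)  len=2.0915
  (v4,v1,v0) [-+-] → (-0.612816, -1.52, 0.3816)–(-1.63, -1.52, 0.3816)  len=1.0172
  (v0,v3,v2) [-+-] → (-1.63, 0.57146, 0.3816)–(-1.63, 1.52, 0.3816)  len=0.9485
  (v5,v1,v4) [++-] → (-0.612816, -1.52, 0.3816)–(1.63, -1.52, 0.3816)  len=2.2428
  (v3,v7,v2) [++-] → (0.612816, 1.52, 0.3816)–(-1.63, 1.52, 0.3816)  len=2.2428
  (v2,v7,v6) [-+-] → (0.612816, 1.52, 0.3816)–(1.63, 1.52, 0.3816)  len=1.0172
  (v6,v5,v4) [-+-] → (1.63, -0.57146, 0.3816)–(1.63, -1.52, 0.3816)  len=0.9485
  (v7,v5,v6) [++-] → (1.63, -0.57146, 0.3816)–(1.63, 1.52, 0.3816)  len=2.0915

Chained into 1 loop(s):
  loop 1: 8 segments, perimeter = 12.6000
Total perimeter = 12.600

loops=1 perimeter=12.600


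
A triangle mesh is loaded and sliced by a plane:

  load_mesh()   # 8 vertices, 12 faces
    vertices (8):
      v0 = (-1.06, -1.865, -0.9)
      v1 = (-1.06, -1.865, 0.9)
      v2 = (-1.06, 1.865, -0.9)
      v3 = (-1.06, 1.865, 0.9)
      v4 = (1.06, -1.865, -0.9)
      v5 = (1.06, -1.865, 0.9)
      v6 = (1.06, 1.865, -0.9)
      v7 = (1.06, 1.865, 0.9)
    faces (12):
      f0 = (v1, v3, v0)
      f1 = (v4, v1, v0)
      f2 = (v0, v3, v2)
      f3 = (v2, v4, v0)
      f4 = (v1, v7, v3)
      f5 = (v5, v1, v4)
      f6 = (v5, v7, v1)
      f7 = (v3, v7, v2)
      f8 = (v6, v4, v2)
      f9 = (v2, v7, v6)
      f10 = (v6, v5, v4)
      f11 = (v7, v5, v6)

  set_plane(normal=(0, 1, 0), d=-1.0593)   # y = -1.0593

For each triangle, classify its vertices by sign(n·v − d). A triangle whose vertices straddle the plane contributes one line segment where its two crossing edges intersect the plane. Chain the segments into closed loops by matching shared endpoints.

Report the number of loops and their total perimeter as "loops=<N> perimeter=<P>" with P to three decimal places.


loops=1 perimeter=7.840

Straddling triangles (8 of 12):
  (v1,v3,v0) [-+-] → (-1.06, -1.0593, 0.9)–(-1.06, -1.0593, -0.51119)  len=1.4112
  (v0,v3,v2) [-++] → (-1.06, -1.0593, -0.51119)–(-1.06, -1.0593, -0.9)  len=0.3888
  (v2,v4,v0) [+--] → (0.602069, -1.0593, -0.9)–(-1.06, -1.0593, -0.9)  len=1.6621
  (v1,v7,v3) [-++] → (-0.602069, -1.0593, 0.9)–(-1.06, -1.0593, 0.9)  len=0.4579
  (v5,v7,v1) [-+-] → (1.06, -1.0593, 0.9)–(-0.602069, -1.0593, 0.9)  len=1.6621
  (v6,v4,v2) [+-+] → (1.06, -1.0593, -0.9)–(0.602069, -1.0593, -0.9)  len=0.4579
  (v6,v5,v4) [+--] → (1.06, -1.0593, 0.51119)–(1.06, -1.0593, -0.9)  len=1.4112
  (v7,v5,v6) [+-+] → (1.06, -1.0593, 0.9)–(1.06, -1.0593, 0.51119)  len=0.3888

Chained into 1 loop(s):
  loop 1: 8 segments, perimeter = 7.8400
Total perimeter = 7.840


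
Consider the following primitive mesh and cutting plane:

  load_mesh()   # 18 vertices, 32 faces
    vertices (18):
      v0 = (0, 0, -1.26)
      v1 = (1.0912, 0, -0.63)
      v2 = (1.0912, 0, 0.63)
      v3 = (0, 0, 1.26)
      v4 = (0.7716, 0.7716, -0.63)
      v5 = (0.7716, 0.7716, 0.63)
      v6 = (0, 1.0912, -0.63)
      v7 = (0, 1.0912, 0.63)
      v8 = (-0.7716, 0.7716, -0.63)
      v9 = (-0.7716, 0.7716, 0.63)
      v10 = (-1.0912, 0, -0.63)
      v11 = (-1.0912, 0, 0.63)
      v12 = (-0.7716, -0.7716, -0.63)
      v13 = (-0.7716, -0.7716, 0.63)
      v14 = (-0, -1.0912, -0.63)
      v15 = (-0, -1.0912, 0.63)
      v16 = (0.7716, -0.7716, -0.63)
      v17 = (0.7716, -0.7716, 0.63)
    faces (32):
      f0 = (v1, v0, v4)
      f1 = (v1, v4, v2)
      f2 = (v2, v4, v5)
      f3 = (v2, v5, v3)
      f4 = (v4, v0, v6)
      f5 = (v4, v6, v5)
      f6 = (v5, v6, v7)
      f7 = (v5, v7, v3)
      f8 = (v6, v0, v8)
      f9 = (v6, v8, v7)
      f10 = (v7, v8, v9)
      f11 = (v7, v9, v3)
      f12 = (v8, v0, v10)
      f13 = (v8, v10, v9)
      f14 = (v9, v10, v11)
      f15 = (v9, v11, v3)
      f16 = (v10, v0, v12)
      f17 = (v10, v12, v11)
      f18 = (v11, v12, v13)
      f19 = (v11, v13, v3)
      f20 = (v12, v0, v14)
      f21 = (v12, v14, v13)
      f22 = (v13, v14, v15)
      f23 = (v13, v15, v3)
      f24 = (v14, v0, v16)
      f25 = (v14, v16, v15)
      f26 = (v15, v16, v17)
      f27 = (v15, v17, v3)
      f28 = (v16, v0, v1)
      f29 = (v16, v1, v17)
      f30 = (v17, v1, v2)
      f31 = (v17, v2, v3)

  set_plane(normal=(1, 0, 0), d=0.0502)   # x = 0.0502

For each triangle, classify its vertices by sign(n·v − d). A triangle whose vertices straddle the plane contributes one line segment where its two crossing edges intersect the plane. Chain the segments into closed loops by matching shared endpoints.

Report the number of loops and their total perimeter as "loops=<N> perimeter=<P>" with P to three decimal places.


loops=1 perimeter=7.439

Straddling triangles (12 of 32):
  (v1,v0,v4) [+-+] → (0.0502, 0, -1.23102)–(0.0502, 0.0502, -1.21901)  len=0.0516
  (v2,v5,v3) [++-] → (0.0502, 0.0502, 1.21901)–(0.0502, 0, 1.23102)  len=0.0516
  (v4,v0,v6) [+--] → (0.0502, 0.0502, -1.21901)–(0.0502, 1.07041, -0.63)  len=1.1780
  (v4,v6,v5) [+-+] → (0.0502, 1.07041, -0.63)–(0.0502, 1.07041, -0.548025)  len=0.0820
  (v5,v6,v7) [+--] → (0.0502, 1.07041, -0.548025)–(0.0502, 1.07041, 0.63)  len=1.1780
  (v5,v7,v3) [+--] → (0.0502, 1.07041, 0.63)–(0.0502, 0.0502, 1.21901)  len=1.1780
  (v14,v0,v16) [--+] → (0.0502, -0.0502, -1.21901)–(0.0502, -1.07041, -0.63)  len=1.1780
  (v14,v16,v15) [-+-] → (0.0502, -1.07041, -0.63)–(0.0502, -1.07041, 0.548025)  len=1.1780
  (v15,v16,v17) [-++] → (0.0502, -1.07041, 0.548025)–(0.0502, -1.07041, 0.63)  len=0.0820
  (v15,v17,v3) [-+-] → (0.0502, -1.07041, 0.63)–(0.0502, -0.0502, 1.21901)  len=1.1780
  (v16,v0,v1) [+-+] → (0.0502, -0.0502, -1.21901)–(0.0502, 0, -1.23102)  len=0.0516
  (v17,v2,v3) [++-] → (0.0502, 0, 1.23102)–(0.0502, -0.0502, 1.21901)  len=0.0516

Chained into 1 loop(s):
  loop 1: 12 segments, perimeter = 7.4386
Total perimeter = 7.439


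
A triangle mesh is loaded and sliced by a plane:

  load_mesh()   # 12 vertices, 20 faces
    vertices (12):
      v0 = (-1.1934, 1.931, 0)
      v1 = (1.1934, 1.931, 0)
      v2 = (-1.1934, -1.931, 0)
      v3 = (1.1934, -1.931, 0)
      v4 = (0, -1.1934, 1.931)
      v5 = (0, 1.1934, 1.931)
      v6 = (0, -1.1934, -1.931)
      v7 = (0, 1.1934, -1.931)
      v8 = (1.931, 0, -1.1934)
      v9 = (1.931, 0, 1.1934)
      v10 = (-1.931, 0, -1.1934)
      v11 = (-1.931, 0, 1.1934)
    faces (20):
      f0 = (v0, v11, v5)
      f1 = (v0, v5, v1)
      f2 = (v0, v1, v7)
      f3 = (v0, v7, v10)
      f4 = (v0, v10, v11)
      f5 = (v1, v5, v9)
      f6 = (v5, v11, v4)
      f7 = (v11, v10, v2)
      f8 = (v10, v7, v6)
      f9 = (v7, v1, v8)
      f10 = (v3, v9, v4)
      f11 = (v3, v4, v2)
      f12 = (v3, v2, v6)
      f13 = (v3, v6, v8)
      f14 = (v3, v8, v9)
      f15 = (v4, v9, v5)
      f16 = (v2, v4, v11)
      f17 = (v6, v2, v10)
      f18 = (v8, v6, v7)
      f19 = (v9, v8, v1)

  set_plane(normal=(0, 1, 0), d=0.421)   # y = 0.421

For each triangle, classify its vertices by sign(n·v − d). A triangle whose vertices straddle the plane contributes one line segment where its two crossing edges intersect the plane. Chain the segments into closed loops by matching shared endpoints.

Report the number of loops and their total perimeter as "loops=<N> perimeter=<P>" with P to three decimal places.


loops=1 perimeter=12.028

Straddling triangles (10 of 20):
  (v0,v11,v5) [+-+] → (-1.77019, 0.421, 0.933213)–(-1.24979, 0.421, 1.45361)  len=0.7359
  (v0,v7,v10) [++-] → (-1.24979, 0.421, -1.45361)–(-1.77019, 0.421, -0.933213)  len=0.7359
  (v0,v10,v11) [+--] → (-1.77019, 0.421, -0.933213)–(-1.77019, 0.421, 0.933213)  len=1.8664
  (v1,v5,v9) [++-] → (1.24979, 0.421, 1.45361)–(1.77019, 0.421, 0.933213)  len=0.7359
  (v5,v11,v4) [+--] → (-1.24979, 0.421, 1.45361)–(0, 0.421, 1.931)  len=1.3379
  (v10,v7,v6) [-+-] → (-1.24979, 0.421, -1.45361)–(0, 0.421, -1.931)  len=1.3379
  (v7,v1,v8) [++-] → (1.77019, 0.421, -0.933213)–(1.24979, 0.421, -1.45361)  len=0.7359
  (v4,v9,v5) [--+] → (1.24979, 0.421, 1.45361)–(0, 0.421, 1.931)  len=1.3379
  (v8,v6,v7) [--+] → (0, 0.421, -1.931)–(1.24979, 0.421, -1.45361)  len=1.3379
  (v9,v8,v1) [--+] → (1.77019, 0.421, -0.933213)–(1.77019, 0.421, 0.933213)  len=1.8664

Chained into 1 loop(s):
  loop 1: 10 segments, perimeter = 12.0281
Total perimeter = 12.028


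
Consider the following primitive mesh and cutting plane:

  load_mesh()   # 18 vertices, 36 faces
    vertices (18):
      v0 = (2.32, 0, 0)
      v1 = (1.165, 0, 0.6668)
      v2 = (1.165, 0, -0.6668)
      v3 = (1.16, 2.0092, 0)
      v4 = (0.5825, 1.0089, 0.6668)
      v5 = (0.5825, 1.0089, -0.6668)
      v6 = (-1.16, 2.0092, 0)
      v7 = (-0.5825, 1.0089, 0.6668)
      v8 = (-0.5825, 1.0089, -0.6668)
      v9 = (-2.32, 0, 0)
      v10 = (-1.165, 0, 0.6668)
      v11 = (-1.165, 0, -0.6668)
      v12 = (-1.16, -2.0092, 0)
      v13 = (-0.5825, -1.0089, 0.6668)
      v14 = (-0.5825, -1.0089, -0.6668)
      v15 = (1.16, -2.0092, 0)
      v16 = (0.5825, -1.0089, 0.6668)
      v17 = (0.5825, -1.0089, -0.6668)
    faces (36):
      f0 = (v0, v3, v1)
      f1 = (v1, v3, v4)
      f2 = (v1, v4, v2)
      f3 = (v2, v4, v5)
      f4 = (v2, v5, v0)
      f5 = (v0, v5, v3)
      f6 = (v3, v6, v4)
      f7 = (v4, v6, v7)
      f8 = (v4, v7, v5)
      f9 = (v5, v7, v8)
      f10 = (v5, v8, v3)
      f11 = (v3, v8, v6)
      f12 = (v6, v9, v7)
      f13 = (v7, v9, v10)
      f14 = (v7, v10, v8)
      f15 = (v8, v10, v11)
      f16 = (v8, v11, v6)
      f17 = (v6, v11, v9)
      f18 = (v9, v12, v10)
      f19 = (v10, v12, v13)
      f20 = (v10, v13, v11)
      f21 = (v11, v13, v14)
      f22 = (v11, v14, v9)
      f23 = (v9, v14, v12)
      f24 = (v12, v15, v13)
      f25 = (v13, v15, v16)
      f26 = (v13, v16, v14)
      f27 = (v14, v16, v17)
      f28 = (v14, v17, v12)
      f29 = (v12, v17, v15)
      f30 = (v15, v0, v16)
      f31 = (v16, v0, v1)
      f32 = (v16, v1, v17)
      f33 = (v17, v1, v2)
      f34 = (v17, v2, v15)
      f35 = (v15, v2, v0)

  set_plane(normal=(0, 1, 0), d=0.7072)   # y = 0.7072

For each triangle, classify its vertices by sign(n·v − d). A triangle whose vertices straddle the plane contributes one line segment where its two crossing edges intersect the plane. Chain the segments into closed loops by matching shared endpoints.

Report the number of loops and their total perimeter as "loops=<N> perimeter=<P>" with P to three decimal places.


Straddling triangles (12 of 36):
  (v0,v3,v1) [-+-] → (1.9117, 0.7072, 0)–(1.16324, 0.7072, 0.432099)  len=0.8642
  (v1,v3,v4) [-++] → (1.16324, 0.7072, 0.432099)–(0.75669, 0.7072, 0.6668)  len=0.4694
  (v1,v4,v2) [-+-] → (0.75669, 0.7072, 0.6668)–(0.75669, 0.7072, 0.268002)  len=0.3988
  (v2,v4,v5) [-++] → (0.75669, 0.7072, 0.268002)–(0.75669, 0.7072, -0.6668)  len=0.9348
  (v2,v5,v0) [-+-] → (0.75669, 0.7072, -0.6668)–(1.10208, 0.7072, -0.467401)  len=0.3988
  (v0,v5,v3) [-++] → (1.10208, 0.7072, -0.467401)–(1.9117, 0.7072, 0)  len=0.9349
  (v6,v9,v7) [+-+] → (-1.9117, 0.7072, 0)–(-1.10208, 0.7072, 0.467401)  len=0.9349
  (v7,v9,v10) [+--] → (-1.10208, 0.7072, 0.467401)–(-0.75669, 0.7072, 0.6668)  len=0.3988
  (v7,v10,v8) [+-+] → (-0.75669, 0.7072, 0.6668)–(-0.75669, 0.7072, -0.268002)  len=0.9348
  (v8,v10,v11) [+--] → (-0.75669, 0.7072, -0.268002)–(-0.75669, 0.7072, -0.6668)  len=0.3988
  (v8,v11,v6) [+-+] → (-0.75669, 0.7072, -0.6668)–(-1.16324, 0.7072, -0.432099)  len=0.4694
  (v6,v11,v9) [+--] → (-1.16324, 0.7072, -0.432099)–(-1.9117, 0.7072, 0)  len=0.8642

Chained into 2 loop(s):
  loop 1: 6 segments, perimeter = 4.0009
  loop 2: 6 segments, perimeter = 4.0009
Total perimeter = 8.002

loops=2 perimeter=8.002


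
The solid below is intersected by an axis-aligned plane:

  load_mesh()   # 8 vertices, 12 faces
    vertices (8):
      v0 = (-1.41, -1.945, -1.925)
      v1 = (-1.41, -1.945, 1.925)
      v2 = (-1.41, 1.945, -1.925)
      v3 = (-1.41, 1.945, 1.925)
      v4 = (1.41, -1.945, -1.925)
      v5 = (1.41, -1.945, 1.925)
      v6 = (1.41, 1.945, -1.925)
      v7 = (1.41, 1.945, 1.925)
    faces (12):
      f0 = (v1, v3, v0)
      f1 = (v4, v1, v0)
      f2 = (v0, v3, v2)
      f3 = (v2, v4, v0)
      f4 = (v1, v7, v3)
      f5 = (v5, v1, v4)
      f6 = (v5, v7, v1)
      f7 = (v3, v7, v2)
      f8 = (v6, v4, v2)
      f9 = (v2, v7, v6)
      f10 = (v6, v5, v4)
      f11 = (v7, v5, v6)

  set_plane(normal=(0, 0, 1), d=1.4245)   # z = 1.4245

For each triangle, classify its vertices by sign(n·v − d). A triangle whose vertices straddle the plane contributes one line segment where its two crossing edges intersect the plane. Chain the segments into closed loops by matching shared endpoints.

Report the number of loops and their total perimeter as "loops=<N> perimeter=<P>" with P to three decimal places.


Straddling triangles (8 of 12):
  (v1,v3,v0) [++-] → (-1.41, 1.4393, 1.4245)–(-1.41, -1.945, 1.4245)  len=3.3843
  (v4,v1,v0) [-+-] → (-1.0434, -1.945, 1.4245)–(-1.41, -1.945, 1.4245)  len=0.3666
  (v0,v3,v2) [-+-] → (-1.41, 1.4393, 1.4245)–(-1.41, 1.945, 1.4245)  len=0.5057
  (v5,v1,v4) [++-] → (-1.0434, -1.945, 1.4245)–(1.41, -1.945, 1.4245)  len=2.4534
  (v3,v7,v2) [++-] → (1.0434, 1.945, 1.4245)–(-1.41, 1.945, 1.4245)  len=2.4534
  (v2,v7,v6) [-+-] → (1.0434, 1.945, 1.4245)–(1.41, 1.945, 1.4245)  len=0.3666
  (v6,v5,v4) [-+-] → (1.41, -1.4393, 1.4245)–(1.41, -1.945, 1.4245)  len=0.5057
  (v7,v5,v6) [++-] → (1.41, -1.4393, 1.4245)–(1.41, 1.945, 1.4245)  len=3.3843

Chained into 1 loop(s):
  loop 1: 8 segments, perimeter = 13.4200
Total perimeter = 13.420

loops=1 perimeter=13.420


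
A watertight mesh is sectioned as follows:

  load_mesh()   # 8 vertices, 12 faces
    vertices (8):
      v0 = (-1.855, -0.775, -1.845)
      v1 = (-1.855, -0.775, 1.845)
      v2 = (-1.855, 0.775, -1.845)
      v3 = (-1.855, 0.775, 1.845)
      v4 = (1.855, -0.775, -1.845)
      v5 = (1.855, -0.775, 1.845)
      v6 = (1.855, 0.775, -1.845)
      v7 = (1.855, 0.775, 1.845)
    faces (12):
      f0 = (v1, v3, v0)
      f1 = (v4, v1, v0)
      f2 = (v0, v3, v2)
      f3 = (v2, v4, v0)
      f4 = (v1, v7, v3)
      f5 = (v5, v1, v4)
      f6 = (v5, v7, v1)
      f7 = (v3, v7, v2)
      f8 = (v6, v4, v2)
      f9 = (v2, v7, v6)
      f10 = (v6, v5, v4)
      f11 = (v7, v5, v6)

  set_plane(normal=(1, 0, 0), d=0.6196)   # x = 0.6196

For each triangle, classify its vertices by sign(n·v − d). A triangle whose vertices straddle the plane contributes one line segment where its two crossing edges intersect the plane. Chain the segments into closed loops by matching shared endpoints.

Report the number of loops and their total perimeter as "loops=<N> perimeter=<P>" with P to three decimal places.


loops=1 perimeter=10.480

Straddling triangles (8 of 12):
  (v4,v1,v0) [+--] → (0.6196, -0.775, -0.61626)–(0.6196, -0.775, -1.845)  len=1.2287
  (v2,v4,v0) [-+-] → (0.6196, -0.258863, -1.845)–(0.6196, -0.775, -1.845)  len=0.5161
  (v1,v7,v3) [-+-] → (0.6196, 0.258863, 1.845)–(0.6196, 0.775, 1.845)  len=0.5161
  (v5,v1,v4) [+-+] → (0.6196, -0.775, 1.845)–(0.6196, -0.775, -0.61626)  len=2.4613
  (v5,v7,v1) [++-] → (0.6196, 0.258863, 1.845)–(0.6196, -0.775, 1.845)  len=1.0339
  (v3,v7,v2) [-+-] → (0.6196, 0.775, 1.845)–(0.6196, 0.775, 0.61626)  len=1.2287
  (v6,v4,v2) [++-] → (0.6196, -0.258863, -1.845)–(0.6196, 0.775, -1.845)  len=1.0339
  (v2,v7,v6) [-++] → (0.6196, 0.775, 0.61626)–(0.6196, 0.775, -1.845)  len=2.4613

Chained into 1 loop(s):
  loop 1: 8 segments, perimeter = 10.4800
Total perimeter = 10.480
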